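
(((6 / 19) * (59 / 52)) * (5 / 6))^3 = 25672375 / 964430272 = 0.03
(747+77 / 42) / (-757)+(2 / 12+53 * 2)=238858 / 2271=105.18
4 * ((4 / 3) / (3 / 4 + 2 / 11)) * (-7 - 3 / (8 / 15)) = -8888 / 123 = -72.26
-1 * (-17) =17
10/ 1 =10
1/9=0.11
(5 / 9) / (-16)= -5 / 144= -0.03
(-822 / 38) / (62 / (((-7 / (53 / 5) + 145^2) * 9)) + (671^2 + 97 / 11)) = -0.00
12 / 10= 6 / 5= 1.20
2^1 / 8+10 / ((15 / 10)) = 83 / 12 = 6.92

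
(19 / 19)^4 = 1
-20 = -20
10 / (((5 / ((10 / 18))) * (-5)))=-0.22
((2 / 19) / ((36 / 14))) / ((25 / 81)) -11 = -5162 / 475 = -10.87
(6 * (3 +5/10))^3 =9261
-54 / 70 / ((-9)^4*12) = -1 / 102060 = -0.00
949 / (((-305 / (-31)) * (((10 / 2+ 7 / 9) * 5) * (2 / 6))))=61101 / 6100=10.02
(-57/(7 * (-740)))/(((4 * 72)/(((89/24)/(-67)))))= -1691/799626240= -0.00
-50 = -50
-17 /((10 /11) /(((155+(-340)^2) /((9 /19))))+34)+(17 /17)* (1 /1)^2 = 27418507 /54837008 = 0.50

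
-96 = -96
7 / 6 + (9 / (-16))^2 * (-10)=-767 / 384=-2.00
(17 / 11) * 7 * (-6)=-714 / 11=-64.91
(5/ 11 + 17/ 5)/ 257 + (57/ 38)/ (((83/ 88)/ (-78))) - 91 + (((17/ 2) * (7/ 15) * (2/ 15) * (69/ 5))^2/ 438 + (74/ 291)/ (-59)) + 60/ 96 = -70897019394758145407/ 330844777894125000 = -214.29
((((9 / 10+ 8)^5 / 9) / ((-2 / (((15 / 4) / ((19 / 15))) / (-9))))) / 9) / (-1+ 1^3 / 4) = -151.18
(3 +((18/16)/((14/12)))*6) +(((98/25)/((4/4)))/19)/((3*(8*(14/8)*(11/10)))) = 385801/43890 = 8.79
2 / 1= 2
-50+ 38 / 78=-1931 / 39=-49.51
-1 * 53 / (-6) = 53 / 6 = 8.83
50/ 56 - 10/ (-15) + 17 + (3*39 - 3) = 11135/ 84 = 132.56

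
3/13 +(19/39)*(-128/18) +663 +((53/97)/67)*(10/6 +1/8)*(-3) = 12039403447/18249192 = 659.72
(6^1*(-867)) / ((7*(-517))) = 5202 / 3619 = 1.44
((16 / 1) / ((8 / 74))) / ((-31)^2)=148 / 961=0.15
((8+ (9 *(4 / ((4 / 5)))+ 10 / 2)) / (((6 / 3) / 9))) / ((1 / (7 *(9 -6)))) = 5481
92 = 92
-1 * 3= -3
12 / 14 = 6 / 7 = 0.86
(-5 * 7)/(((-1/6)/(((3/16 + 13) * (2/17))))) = 22155/68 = 325.81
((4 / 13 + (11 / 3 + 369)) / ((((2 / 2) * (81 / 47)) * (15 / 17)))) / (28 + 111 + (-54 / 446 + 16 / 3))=1.70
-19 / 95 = -1 / 5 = -0.20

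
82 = 82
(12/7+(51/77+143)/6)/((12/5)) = 29635/2772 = 10.69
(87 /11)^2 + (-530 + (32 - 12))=-54141 /121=-447.45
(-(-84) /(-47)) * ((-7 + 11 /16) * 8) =4242 /47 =90.26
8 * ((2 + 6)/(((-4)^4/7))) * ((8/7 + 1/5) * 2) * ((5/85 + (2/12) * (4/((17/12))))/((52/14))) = 2961/4420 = 0.67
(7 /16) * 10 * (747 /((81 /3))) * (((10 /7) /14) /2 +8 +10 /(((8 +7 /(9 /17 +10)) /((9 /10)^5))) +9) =124283497073 /57904000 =2146.37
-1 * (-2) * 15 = 30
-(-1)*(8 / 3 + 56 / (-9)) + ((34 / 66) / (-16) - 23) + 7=-31027 / 1584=-19.59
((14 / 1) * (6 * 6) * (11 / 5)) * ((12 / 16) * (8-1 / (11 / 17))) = 26838 / 5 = 5367.60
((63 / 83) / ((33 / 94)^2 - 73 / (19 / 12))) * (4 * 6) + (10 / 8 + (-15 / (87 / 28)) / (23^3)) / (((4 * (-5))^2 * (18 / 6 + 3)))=-3816455272063631 / 9645964124202880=-0.40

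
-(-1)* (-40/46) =-20/23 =-0.87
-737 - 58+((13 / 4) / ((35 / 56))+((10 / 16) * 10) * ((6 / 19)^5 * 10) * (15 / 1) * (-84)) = -12839914951 / 12380495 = -1037.11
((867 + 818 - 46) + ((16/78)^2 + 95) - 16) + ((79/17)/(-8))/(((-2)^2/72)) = 176612225/103428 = 1707.59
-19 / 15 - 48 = -49.27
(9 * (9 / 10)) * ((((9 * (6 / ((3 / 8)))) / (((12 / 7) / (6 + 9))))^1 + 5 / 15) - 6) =101601 / 10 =10160.10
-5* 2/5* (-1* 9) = 18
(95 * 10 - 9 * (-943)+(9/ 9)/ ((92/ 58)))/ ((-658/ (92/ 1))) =-434131/ 329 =-1319.55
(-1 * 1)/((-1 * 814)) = 1/814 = 0.00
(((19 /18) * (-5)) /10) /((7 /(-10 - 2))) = 19 /21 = 0.90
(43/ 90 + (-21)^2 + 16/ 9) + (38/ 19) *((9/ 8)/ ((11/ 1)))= 878051/ 1980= 443.46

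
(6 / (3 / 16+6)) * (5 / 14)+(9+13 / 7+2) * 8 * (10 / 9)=26480 / 231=114.63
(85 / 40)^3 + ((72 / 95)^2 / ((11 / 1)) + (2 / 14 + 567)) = 205223081981 / 355801600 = 576.79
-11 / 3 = -3.67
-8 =-8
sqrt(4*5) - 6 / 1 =-6+2*sqrt(5) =-1.53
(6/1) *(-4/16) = -3/2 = -1.50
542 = 542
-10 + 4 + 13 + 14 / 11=91 / 11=8.27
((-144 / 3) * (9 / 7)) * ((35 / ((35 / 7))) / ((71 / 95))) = -41040 / 71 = -578.03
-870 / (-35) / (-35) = -174 / 245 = -0.71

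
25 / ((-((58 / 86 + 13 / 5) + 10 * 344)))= -0.01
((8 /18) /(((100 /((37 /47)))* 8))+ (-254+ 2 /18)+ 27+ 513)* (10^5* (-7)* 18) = -169435259000 /47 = -3605005510.64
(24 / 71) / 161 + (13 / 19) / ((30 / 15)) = 149515 / 434378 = 0.34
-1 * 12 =-12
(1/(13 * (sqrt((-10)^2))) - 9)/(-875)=167/16250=0.01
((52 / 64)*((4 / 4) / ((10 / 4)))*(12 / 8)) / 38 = 39 / 3040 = 0.01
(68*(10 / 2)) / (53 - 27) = 170 / 13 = 13.08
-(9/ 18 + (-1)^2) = -3/ 2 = -1.50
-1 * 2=-2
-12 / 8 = -3 / 2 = -1.50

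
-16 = -16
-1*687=-687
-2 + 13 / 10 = -7 / 10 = -0.70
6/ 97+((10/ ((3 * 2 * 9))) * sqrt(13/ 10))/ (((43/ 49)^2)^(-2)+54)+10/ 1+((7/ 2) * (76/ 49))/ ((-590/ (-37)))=3418801 * sqrt(130)/ 10280522970+2083631/ 200305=10.41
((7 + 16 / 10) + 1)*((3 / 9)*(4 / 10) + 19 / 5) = 944 / 25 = 37.76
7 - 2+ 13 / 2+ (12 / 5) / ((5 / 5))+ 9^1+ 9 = 319 / 10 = 31.90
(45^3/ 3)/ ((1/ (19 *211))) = 121773375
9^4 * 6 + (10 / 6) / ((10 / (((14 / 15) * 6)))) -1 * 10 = 39356.93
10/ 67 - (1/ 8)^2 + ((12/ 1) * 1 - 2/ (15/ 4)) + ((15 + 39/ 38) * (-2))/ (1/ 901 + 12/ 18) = -16058065199/ 441170880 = -36.40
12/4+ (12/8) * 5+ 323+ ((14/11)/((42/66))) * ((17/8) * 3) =1385/4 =346.25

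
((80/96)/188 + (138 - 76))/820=69941/924960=0.08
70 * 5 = 350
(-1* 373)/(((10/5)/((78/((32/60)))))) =-218205/8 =-27275.62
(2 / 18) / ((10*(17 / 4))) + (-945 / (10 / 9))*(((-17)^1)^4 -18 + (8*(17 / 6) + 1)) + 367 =-54344883193 / 765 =-71039063.00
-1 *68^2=-4624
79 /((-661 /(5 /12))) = -395 /7932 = -0.05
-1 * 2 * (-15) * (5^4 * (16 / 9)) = 100000 / 3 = 33333.33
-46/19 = -2.42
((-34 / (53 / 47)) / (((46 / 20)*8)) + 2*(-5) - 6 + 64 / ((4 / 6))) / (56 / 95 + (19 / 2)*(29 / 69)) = 54447825 / 3183869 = 17.10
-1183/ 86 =-13.76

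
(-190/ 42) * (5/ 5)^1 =-95/ 21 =-4.52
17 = 17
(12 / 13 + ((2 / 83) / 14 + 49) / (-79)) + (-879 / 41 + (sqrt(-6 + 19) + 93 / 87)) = -14236932998 / 709460843 + sqrt(13) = -16.46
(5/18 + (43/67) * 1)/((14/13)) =14417/16884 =0.85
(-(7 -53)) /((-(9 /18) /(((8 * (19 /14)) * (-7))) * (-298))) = -3496 /149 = -23.46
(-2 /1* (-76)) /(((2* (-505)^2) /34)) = 0.01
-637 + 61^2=3084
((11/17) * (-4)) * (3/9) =-44/51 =-0.86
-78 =-78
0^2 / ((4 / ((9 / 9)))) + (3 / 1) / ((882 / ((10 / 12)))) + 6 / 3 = 3533 / 1764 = 2.00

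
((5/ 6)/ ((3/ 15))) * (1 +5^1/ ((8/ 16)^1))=275/ 6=45.83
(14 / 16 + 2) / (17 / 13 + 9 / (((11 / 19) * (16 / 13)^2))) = 105248 / 423559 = 0.25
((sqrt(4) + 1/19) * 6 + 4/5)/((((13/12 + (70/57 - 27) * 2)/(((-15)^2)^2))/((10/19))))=-100926000/14573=-6925.55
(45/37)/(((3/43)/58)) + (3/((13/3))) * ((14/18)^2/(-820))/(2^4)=57425844587/56796480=1011.08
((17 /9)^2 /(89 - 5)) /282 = 0.00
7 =7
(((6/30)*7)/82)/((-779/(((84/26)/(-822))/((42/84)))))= 49/284416795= 0.00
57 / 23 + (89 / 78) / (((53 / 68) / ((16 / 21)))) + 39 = 42523846 / 998361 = 42.59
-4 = -4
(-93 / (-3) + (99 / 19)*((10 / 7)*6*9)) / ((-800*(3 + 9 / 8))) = -57583 / 438900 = -0.13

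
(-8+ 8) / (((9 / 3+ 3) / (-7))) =0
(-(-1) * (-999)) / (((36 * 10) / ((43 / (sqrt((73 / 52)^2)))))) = -85.00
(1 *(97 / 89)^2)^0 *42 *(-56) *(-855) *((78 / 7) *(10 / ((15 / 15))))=224078400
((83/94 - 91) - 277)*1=-34509/94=-367.12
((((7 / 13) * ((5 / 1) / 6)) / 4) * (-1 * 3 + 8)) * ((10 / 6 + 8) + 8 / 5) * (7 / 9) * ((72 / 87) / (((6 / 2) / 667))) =73255 / 81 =904.38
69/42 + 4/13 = 355/182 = 1.95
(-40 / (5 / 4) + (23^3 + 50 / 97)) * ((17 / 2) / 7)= 20011465 / 1358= 14735.98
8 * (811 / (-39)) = -166.36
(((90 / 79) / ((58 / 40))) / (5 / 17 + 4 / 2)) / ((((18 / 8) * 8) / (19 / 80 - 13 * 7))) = -617185 / 357396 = -1.73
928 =928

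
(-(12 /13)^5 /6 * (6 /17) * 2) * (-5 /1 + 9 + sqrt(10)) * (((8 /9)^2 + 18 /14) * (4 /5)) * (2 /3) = -0.63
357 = 357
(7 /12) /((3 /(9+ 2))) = 77 /36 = 2.14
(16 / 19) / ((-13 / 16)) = -256 / 247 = -1.04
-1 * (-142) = 142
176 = 176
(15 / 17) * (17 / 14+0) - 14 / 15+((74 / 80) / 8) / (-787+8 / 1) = 0.14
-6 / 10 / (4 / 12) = -9 / 5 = -1.80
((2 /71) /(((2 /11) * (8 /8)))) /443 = 11 /31453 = 0.00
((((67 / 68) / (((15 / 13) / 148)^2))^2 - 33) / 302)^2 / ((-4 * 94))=-14780859132929536725776689628641 / 7340531197997587500000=-2013595301.79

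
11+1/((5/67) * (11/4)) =873/55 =15.87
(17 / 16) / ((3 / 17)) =289 / 48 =6.02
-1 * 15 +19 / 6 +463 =2707 / 6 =451.17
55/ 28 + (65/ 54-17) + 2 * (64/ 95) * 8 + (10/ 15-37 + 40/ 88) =-30756941/ 790020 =-38.93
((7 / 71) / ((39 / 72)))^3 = 4741632 / 786330467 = 0.01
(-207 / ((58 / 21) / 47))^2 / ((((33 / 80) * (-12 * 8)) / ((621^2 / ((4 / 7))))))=-62601354703767915 / 296032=-211468201761.19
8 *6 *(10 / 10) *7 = 336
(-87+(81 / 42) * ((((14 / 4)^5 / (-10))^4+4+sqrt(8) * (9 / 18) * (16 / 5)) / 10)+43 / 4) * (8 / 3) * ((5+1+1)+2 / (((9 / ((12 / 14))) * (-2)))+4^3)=142944 * sqrt(2) / 1225+3207723496257300396203 / 11560550400000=277471685.43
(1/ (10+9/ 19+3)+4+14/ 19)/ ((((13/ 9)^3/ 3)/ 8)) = 51177987/ 1335776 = 38.31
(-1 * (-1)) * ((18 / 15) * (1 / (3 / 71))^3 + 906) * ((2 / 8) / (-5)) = -189148 / 225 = -840.66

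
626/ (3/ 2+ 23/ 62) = 9703/ 29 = 334.59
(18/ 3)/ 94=3/ 47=0.06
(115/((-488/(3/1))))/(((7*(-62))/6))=1035/105896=0.01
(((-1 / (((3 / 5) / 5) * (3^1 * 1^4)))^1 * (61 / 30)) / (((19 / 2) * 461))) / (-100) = 0.00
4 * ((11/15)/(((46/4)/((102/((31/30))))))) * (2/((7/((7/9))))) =11968/2139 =5.60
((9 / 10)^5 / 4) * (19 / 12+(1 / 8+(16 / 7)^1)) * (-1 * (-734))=4847076531 / 11200000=432.77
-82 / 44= -41 / 22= -1.86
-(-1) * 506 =506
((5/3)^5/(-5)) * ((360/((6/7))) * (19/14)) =-118750/81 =-1466.05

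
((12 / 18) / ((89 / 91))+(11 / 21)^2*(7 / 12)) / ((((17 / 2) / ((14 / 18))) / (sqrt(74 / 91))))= 56633*sqrt(6734) / 66913938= 0.07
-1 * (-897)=897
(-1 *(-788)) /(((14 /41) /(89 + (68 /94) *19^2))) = 808043.70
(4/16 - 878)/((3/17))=-59687/12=-4973.92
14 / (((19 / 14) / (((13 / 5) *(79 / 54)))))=100646 / 2565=39.24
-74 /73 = -1.01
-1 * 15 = -15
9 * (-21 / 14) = -27 / 2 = -13.50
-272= -272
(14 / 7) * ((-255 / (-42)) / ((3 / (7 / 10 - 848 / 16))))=-8891 / 42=-211.69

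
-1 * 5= -5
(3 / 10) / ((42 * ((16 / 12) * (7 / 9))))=27 / 3920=0.01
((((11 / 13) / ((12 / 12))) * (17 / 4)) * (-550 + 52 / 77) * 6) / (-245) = 1078599 / 22295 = 48.38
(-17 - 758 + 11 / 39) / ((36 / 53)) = -800671 / 702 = -1140.56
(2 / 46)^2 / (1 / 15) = 0.03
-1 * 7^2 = -49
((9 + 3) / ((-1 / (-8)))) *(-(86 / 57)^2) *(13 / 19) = -3076736 / 20577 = -149.52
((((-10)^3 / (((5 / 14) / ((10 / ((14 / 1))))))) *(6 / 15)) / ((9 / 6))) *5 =-8000 / 3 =-2666.67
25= 25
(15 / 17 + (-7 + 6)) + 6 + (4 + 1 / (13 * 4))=8753 / 884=9.90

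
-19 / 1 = -19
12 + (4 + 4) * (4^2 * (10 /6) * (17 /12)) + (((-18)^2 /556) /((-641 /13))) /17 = 4283514047 /13632147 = 314.22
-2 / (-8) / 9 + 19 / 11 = 695 / 396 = 1.76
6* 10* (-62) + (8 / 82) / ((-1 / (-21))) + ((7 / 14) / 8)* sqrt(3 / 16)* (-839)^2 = -152436 / 41 + 703921* sqrt(3) / 64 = 15332.47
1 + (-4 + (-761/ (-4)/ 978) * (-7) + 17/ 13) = -155315/ 50856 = -3.05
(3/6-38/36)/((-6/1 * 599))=5/32346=0.00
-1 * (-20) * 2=40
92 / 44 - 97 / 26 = -469 / 286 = -1.64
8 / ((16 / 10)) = 5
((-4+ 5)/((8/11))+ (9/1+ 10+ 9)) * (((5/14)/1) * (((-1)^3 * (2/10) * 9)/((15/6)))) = -423/56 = -7.55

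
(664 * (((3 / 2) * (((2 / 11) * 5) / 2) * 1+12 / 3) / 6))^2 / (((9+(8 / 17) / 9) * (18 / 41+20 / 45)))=916929440946 / 27316355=33567.05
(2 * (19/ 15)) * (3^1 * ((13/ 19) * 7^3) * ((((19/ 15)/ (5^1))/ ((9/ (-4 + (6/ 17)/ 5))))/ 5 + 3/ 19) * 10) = 13199549636/ 5450625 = 2421.66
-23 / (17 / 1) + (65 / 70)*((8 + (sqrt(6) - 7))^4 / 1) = 26*sqrt(6) + 15811 / 238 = 130.12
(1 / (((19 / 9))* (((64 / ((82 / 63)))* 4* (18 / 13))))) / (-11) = -533 / 3370752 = -0.00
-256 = -256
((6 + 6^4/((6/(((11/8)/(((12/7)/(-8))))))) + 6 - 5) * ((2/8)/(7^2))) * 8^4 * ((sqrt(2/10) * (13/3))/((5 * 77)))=-2622464 * sqrt(5)/40425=-145.06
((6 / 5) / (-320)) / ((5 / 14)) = -21 / 2000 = -0.01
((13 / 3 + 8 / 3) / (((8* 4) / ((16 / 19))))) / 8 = 7 / 304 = 0.02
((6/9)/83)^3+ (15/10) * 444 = 10281873842/15438249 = 666.00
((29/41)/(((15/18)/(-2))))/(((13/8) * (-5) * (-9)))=-928/39975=-0.02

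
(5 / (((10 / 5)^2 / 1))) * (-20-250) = -675 / 2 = -337.50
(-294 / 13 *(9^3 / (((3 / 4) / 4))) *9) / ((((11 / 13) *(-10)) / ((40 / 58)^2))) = 44482.32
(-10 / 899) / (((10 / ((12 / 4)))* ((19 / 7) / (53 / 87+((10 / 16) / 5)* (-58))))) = 16177 / 1981396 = 0.01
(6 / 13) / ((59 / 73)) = 438 / 767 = 0.57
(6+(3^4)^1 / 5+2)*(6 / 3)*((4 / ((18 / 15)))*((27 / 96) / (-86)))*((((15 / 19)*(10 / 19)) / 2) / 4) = -27225 / 993472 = -0.03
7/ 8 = 0.88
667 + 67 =734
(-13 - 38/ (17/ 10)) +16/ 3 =-1531/ 51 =-30.02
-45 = -45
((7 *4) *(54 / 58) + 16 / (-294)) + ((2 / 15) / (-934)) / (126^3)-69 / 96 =41117440794139 / 1625465530080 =25.30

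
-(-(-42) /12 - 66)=125 /2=62.50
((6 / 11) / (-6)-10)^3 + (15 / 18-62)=-8694263 / 7986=-1088.69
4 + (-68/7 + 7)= 9/7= 1.29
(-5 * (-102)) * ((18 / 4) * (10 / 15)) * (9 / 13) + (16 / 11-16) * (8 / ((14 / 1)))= 1051970 / 1001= 1050.92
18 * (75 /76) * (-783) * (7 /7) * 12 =-3171150 /19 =-166902.63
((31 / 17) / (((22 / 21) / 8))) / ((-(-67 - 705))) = 651 / 36091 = 0.02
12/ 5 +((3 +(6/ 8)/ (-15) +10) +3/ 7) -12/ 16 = 526/ 35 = 15.03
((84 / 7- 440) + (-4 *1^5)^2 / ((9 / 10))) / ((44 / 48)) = -14768 / 33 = -447.52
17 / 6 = 2.83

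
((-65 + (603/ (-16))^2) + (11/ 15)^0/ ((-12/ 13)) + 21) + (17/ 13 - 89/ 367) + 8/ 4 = 5050375745/ 3664128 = 1378.33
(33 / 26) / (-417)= -0.00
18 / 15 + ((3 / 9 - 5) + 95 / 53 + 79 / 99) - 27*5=-3564713 / 26235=-135.88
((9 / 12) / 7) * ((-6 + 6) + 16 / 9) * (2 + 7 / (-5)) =0.11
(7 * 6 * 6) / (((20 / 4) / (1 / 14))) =3.60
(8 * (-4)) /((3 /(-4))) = 42.67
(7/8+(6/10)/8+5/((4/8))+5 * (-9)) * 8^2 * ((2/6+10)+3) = -29056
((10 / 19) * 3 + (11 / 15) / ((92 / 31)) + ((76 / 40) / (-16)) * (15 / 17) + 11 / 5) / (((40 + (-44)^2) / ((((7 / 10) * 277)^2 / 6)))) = 52571926841693 / 4227754752000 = 12.43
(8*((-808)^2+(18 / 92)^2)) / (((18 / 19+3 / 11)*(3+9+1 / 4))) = 461960325992 / 1321971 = 349448.15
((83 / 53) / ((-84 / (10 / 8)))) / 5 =-83 / 17808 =-0.00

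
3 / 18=1 / 6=0.17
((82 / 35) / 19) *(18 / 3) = 492 / 665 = 0.74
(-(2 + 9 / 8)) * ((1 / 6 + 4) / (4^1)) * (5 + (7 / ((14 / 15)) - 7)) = -6875 / 384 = -17.90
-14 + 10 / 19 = -256 / 19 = -13.47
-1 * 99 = -99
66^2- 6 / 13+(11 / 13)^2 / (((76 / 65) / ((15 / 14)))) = 4634991 / 1064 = 4356.19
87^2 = 7569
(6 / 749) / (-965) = -6 / 722785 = -0.00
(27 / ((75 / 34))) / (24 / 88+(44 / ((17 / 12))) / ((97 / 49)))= 616726 / 804275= 0.77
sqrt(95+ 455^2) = 4 * sqrt(12945) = 455.10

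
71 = 71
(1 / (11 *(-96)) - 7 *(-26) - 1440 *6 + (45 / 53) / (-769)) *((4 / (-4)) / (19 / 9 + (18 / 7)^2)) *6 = 160536024223533 / 27595423504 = 5817.49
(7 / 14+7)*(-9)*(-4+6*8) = -2970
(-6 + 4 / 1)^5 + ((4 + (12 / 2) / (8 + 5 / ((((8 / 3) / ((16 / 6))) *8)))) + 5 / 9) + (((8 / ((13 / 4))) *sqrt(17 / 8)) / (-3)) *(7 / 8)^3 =-5537 / 207 - 343 *sqrt(34) / 2496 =-27.55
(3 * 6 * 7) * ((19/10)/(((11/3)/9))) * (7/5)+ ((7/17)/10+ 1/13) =100009341/121550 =822.78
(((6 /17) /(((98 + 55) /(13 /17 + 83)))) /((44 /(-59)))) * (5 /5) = -42008 /162129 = -0.26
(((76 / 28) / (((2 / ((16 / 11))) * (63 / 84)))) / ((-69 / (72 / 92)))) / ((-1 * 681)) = 1216 / 27739173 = 0.00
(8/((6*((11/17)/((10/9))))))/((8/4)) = 340/297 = 1.14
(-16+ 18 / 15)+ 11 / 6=-389 / 30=-12.97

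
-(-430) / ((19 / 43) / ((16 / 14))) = 147920 / 133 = 1112.18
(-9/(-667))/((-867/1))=-3/192763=-0.00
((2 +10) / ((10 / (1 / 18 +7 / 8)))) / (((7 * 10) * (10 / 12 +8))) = 67 / 37100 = 0.00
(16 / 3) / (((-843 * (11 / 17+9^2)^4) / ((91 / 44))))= -7600411 / 25813053864328896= -0.00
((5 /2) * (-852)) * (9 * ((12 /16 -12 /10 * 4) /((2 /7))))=1086939 /4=271734.75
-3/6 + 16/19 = 13/38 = 0.34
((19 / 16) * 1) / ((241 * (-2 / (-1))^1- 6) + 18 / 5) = 95 / 38368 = 0.00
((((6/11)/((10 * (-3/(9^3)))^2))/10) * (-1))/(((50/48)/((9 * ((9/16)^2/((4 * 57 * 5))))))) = -129140163/1672000000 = -0.08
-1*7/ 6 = -7/ 6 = -1.17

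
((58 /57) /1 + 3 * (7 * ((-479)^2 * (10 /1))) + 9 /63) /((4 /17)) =326822651501 /1596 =204776097.43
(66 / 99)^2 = 4 / 9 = 0.44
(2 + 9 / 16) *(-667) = -27347 / 16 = -1709.19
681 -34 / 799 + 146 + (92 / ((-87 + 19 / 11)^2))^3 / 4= 1654543036881549659997 / 2000759582314528028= 826.96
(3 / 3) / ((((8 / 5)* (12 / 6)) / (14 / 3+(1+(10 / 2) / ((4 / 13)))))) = 1315 / 192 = 6.85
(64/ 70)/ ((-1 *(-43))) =32/ 1505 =0.02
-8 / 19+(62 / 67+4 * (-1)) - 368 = -472914 / 1273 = -371.50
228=228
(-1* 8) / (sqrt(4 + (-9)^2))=-8* sqrt(85) / 85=-0.87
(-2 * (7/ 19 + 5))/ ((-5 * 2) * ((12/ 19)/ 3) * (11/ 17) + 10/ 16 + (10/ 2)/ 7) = 194208/ 415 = 467.97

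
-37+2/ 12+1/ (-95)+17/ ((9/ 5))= -46853/ 1710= -27.40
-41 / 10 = -4.10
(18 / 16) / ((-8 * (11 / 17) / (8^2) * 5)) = -153 / 55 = -2.78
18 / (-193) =-18 / 193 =-0.09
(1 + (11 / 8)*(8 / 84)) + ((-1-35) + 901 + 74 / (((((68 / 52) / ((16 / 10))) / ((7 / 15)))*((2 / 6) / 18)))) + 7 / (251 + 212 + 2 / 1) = 3483652169 / 1106700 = 3147.78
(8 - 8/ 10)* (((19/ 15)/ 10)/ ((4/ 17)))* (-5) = -969/ 50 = -19.38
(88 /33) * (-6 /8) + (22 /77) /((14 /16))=-82 /49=-1.67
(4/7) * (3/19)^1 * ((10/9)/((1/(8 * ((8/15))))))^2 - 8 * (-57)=458.03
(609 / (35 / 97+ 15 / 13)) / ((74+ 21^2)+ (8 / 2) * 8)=767949 / 1044770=0.74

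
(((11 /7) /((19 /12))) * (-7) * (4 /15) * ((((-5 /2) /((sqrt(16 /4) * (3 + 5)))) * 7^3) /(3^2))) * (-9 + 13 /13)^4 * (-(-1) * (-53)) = -409536512 /171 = -2394950.36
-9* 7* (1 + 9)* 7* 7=-30870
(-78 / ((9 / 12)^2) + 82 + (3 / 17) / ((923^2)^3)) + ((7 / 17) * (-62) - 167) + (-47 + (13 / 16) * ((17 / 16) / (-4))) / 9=-24648521463247848663544661 / 96872742205299740279808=-254.44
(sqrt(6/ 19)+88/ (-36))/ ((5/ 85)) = -374/ 9+17 * sqrt(114)/ 19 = -32.00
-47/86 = -0.55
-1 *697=-697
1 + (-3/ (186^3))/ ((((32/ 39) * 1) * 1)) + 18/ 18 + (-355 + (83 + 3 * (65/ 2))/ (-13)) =-109123718185/ 297433344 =-366.88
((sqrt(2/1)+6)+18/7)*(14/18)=7*sqrt(2)/9+20/3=7.77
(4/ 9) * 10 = 40/ 9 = 4.44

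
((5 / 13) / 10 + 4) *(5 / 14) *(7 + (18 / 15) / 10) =10.27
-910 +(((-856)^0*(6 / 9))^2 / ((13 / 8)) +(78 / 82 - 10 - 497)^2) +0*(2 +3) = 50187179690 / 196677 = 255175.64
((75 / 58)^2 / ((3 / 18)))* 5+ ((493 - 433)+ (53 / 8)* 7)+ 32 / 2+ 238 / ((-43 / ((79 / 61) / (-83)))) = 252851597707 / 1464746152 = 172.62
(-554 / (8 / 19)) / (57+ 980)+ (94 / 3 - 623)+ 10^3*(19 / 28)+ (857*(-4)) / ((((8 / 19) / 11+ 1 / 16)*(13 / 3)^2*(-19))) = 897837547697 / 4961061924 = 180.98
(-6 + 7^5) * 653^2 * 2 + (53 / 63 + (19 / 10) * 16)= 4513381503511 / 315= 14328195249.24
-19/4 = -4.75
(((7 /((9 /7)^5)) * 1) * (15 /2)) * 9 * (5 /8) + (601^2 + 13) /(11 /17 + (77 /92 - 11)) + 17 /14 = -46022499170281 /1215167184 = -37873.39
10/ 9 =1.11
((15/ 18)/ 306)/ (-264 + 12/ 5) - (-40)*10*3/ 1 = 2881785575/ 2401488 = 1200.00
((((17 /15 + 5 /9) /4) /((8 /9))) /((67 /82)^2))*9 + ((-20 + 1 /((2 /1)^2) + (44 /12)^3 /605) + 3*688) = 994220905 /484812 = 2050.73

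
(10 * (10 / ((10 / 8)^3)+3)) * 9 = 3654 / 5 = 730.80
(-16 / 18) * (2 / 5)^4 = -128 / 5625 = -0.02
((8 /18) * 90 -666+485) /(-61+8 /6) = 423 /179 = 2.36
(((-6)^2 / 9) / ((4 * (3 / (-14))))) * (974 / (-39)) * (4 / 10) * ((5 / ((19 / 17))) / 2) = 231812 / 2223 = 104.28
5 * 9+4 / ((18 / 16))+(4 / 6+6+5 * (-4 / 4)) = 452 / 9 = 50.22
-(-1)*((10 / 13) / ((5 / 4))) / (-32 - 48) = -1 / 130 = -0.01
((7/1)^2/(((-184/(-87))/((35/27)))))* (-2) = -49735/828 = -60.07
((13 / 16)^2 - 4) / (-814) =855 / 208384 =0.00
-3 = -3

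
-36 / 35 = -1.03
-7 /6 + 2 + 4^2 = 101 /6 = 16.83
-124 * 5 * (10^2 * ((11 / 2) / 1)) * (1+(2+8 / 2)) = -2387000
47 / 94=1 / 2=0.50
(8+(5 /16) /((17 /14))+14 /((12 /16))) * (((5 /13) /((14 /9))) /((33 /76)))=80275 /5236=15.33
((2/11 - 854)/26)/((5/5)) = -32.84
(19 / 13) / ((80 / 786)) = 7467 / 520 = 14.36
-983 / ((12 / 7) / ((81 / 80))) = -185787 / 320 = -580.58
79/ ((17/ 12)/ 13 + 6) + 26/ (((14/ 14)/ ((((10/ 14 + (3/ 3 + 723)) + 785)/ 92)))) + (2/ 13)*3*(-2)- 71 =733359465/ 1994629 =367.67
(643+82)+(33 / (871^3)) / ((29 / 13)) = 1068678610708 / 1474039463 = 725.00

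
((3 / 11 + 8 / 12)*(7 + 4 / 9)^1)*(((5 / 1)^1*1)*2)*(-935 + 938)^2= 20770 / 33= 629.39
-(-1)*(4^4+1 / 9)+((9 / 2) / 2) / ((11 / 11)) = 9301 / 36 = 258.36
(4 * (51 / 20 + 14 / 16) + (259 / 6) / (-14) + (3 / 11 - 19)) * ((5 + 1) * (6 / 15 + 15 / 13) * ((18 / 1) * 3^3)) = -131378679 / 3575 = -36749.28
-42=-42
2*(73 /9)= 146 /9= 16.22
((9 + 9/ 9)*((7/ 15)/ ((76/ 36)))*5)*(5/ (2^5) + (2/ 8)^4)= 4305/ 2432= 1.77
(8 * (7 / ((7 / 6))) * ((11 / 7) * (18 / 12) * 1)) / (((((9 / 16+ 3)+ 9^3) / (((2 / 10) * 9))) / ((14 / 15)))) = 25344 / 97675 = 0.26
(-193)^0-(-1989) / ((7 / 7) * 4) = 1993 / 4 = 498.25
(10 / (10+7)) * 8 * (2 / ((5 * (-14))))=-16 / 119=-0.13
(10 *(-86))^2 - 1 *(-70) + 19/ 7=5177709/ 7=739672.71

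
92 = 92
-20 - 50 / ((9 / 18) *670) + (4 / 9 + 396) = 226906 / 603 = 376.30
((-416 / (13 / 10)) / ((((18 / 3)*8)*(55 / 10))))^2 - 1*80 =-85520 / 1089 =-78.53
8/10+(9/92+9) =4553/460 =9.90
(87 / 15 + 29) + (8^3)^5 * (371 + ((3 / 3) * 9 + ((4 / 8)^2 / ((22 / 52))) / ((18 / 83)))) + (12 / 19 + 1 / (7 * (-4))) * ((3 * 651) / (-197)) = 99797891887732489410307 / 7411140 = 13465929922755809.42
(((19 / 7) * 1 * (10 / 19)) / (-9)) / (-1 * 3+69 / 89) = 445 / 6237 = 0.07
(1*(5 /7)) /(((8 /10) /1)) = 25 /28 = 0.89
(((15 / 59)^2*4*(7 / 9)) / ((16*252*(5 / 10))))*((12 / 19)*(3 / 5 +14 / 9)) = 485 / 3571506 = 0.00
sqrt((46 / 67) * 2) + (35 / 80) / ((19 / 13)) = 91 / 304 + 2 * sqrt(1541) / 67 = 1.47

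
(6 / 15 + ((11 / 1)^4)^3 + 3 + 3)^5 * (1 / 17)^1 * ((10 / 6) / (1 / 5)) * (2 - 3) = -951505123576633284548680832472173697466429890094816330162966441957 / 6375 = -149255705659079730909597000000000000000000000000000000000000000.00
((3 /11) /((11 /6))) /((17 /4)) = 72 /2057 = 0.04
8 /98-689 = -33757 /49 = -688.92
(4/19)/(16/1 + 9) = 4/475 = 0.01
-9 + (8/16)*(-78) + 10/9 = -422/9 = -46.89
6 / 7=0.86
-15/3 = -5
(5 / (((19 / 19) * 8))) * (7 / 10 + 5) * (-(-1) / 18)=19 / 96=0.20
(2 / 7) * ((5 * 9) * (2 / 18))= 10 / 7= 1.43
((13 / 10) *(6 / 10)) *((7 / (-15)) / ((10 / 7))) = -637 / 2500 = -0.25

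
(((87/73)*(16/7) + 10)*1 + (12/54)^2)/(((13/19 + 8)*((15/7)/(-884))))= -8880145976/14634675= -606.79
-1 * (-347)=347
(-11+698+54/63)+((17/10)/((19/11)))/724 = 662352709/962920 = 687.86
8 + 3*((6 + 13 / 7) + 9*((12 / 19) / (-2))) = 23.05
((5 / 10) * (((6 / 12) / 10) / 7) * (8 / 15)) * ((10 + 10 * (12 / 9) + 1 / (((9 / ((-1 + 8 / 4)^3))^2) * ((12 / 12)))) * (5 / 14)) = 1891 / 119070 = 0.02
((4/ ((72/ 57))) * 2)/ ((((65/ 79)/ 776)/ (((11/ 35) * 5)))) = 12812536/ 1365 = 9386.47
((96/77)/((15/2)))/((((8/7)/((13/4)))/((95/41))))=494/451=1.10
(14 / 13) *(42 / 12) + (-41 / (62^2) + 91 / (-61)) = 2.27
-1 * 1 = -1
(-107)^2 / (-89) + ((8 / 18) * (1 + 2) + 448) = 320.69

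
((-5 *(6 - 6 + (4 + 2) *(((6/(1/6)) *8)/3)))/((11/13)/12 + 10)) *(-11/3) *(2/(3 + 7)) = 329472/1571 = 209.72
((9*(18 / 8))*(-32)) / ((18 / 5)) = -180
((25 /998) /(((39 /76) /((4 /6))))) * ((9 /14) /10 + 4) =54055 /408681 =0.13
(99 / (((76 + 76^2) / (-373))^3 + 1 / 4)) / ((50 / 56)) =-575413057296 / 20039405642875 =-0.03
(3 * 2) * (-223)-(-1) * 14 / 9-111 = -13027 / 9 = -1447.44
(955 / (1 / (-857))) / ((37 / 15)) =-12276525 / 37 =-331797.97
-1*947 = -947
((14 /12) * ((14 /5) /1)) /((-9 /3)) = -1.09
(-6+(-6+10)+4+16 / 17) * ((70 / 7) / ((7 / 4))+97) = 35950 / 119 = 302.10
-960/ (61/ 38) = -36480/ 61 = -598.03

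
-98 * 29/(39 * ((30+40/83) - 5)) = -235886/82485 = -2.86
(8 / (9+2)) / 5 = 8 / 55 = 0.15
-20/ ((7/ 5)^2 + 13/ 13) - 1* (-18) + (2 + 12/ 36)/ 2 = 2755/ 222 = 12.41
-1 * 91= -91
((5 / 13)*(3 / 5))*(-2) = -6 / 13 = -0.46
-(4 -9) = 5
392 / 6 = 65.33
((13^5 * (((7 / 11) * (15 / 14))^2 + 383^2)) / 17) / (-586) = -26360949397393 / 4821608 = -5467252.71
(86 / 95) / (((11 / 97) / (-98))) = -817516 / 1045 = -782.31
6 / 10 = 3 / 5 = 0.60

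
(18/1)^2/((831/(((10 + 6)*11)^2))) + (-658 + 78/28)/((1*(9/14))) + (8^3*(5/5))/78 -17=358042546/32409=11047.63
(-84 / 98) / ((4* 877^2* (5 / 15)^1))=-9 / 10767806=-0.00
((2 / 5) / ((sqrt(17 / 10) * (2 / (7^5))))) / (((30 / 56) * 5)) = 470596 * sqrt(170) / 6375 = 962.48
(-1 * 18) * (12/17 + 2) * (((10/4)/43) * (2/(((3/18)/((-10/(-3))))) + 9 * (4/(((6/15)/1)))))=-269100/731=-368.13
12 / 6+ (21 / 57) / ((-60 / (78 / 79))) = 29929 / 15010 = 1.99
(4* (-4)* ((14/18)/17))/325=-112/49725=-0.00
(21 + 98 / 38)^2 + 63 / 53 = 10660055 / 19133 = 557.16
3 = 3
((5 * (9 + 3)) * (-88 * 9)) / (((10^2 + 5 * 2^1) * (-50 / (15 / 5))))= 648 / 25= 25.92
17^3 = 4913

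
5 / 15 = 1 / 3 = 0.33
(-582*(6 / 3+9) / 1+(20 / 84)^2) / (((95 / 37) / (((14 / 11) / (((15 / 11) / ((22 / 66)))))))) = -208921018 / 269325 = -775.72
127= 127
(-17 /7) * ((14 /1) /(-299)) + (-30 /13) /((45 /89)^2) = -359776 /40365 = -8.91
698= 698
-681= -681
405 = 405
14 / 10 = 7 / 5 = 1.40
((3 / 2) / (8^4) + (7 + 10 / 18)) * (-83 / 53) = -11.83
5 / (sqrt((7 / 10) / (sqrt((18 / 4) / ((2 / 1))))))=5*sqrt(105) / 7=7.32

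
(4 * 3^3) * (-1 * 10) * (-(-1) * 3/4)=-810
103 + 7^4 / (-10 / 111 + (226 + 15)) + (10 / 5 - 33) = 2191863 / 26741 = 81.97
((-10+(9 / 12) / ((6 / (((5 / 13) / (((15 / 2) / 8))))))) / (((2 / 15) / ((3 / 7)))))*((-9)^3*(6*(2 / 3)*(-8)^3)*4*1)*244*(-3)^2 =-38163025428480 / 91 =-419373905807.47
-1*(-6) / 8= 3 / 4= 0.75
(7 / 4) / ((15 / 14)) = 49 / 30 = 1.63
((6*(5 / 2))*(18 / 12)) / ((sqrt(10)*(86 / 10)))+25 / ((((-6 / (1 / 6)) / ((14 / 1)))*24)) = -175 / 432+45*sqrt(10) / 172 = 0.42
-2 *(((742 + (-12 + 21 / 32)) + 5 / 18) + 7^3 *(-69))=6605587 / 144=45872.13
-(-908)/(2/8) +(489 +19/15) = 61834/15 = 4122.27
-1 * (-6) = 6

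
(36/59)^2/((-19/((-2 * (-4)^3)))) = -165888/66139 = -2.51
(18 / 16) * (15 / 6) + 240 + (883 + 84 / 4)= 18349 / 16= 1146.81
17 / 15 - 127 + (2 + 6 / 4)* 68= 1682 / 15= 112.13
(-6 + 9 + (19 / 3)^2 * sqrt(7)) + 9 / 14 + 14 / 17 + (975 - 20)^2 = 361 * sqrt(7) / 9 + 217063013 / 238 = 912135.59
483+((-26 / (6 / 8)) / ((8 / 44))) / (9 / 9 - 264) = 381659 / 789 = 483.72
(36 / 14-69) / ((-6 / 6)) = 465 / 7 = 66.43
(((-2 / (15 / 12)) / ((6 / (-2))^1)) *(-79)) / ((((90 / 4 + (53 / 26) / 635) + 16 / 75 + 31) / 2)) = -10434320 / 6651451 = -1.57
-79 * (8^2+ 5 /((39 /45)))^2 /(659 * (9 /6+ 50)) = -129978542 /11471213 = -11.33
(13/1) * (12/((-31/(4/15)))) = -208/155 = -1.34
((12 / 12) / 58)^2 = 1 / 3364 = 0.00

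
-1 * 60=-60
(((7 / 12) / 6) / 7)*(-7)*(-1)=7 / 72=0.10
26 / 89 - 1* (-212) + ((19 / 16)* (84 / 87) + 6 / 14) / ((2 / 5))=31253011 / 144536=216.23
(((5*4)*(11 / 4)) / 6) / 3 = 3.06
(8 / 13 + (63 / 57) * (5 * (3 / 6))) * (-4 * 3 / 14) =-2.90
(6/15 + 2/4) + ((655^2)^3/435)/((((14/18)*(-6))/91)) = -513288053716038932/145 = -3539917611834751.26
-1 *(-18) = 18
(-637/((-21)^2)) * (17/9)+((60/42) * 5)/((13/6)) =4189/7371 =0.57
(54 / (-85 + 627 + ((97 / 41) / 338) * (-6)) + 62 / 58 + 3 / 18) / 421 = 872478689 / 275085398658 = 0.00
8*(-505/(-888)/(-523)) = -505/58053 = -0.01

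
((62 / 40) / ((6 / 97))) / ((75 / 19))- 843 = -7529867 / 9000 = -836.65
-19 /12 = -1.58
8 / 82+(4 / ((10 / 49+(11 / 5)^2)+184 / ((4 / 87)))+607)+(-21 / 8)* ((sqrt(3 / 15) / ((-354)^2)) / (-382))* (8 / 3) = 7* sqrt(5) / 239353560+122180885339 / 201253789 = 607.10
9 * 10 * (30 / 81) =33.33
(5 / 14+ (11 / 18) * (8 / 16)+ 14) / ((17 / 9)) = 3695 / 476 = 7.76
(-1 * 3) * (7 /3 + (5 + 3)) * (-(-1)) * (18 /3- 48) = 1302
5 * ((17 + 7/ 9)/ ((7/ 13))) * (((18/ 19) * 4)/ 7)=83200/ 931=89.37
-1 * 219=-219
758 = 758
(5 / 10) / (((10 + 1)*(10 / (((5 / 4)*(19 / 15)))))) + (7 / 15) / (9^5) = 1123163 / 155889360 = 0.01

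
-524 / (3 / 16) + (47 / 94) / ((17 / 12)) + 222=-131188 / 51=-2572.31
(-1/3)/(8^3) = -1/1536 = -0.00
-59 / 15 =-3.93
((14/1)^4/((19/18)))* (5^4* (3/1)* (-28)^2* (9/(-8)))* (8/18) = -508243680000/19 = -26749667368.42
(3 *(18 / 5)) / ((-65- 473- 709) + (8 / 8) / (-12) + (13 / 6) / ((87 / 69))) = -18792 / 2166935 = -0.01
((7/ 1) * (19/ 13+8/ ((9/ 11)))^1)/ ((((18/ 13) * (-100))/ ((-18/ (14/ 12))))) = 263/ 30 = 8.77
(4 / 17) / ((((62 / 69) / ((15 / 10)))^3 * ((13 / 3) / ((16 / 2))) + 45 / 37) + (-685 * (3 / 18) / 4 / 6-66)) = -63010654272 / 18591497904005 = -0.00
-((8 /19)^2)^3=-262144 /47045881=-0.01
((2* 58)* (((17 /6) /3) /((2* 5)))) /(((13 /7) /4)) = 13804 /585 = 23.60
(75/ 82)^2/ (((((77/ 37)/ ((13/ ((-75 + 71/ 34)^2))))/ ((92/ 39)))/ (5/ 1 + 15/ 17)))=293250000/ 21498579641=0.01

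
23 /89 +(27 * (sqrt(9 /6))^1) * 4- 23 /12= -1771 /1068 +54 * sqrt(6)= 130.61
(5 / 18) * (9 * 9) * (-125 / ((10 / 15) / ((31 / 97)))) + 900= -173925 / 388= -448.26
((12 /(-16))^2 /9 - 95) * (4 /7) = -217 /4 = -54.25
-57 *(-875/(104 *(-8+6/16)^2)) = 399000/48373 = 8.25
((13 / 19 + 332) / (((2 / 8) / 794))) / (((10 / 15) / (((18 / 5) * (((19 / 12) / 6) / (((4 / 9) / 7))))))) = 474283593 / 20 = 23714179.65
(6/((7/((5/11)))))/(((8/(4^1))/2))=30/77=0.39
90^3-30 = 728970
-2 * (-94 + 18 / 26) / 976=1213 / 6344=0.19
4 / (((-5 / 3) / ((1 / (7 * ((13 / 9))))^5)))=-708588 / 31201607255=-0.00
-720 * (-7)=5040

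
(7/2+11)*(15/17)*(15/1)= 6525/34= 191.91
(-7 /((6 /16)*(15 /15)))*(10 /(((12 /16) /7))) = -15680 /9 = -1742.22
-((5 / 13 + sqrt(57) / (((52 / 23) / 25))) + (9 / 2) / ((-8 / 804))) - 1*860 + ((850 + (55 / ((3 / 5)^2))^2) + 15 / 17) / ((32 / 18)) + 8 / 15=1050220667 / 79560 - 575*sqrt(57) / 52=13116.88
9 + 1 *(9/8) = 81/8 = 10.12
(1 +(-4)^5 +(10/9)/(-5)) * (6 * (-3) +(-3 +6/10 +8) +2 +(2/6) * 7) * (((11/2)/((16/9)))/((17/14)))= 85800253/4080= 21029.47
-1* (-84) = 84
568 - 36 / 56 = 567.36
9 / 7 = 1.29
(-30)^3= -27000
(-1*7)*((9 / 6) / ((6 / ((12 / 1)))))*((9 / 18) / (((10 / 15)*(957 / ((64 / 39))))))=-112 / 4147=-0.03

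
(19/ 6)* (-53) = -167.83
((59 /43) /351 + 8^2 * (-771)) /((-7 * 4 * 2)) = 744748933 /845208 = 881.14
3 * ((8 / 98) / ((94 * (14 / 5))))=0.00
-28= -28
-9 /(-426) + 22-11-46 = -4967 /142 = -34.98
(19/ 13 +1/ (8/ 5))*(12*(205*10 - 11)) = 1327389/ 26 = 51053.42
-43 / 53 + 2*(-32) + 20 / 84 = -71870 / 1113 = -64.57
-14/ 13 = -1.08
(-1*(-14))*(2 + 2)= 56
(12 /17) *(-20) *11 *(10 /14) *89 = -1174800 /119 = -9872.27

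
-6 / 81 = -2 / 27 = -0.07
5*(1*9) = 45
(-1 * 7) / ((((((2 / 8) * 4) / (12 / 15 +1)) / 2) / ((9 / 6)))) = -189 / 5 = -37.80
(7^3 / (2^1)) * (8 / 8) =343 / 2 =171.50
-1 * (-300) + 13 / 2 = 613 / 2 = 306.50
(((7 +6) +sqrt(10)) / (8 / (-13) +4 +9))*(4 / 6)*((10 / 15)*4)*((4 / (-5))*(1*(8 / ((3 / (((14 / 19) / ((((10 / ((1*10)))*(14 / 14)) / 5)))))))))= -173056 / 11799-13312*sqrt(10) / 11799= -18.23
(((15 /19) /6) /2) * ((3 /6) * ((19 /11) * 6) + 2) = 395 /836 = 0.47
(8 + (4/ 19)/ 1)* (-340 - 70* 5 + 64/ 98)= -5269368/ 931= -5659.90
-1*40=-40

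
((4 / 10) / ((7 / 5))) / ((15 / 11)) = 22 / 105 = 0.21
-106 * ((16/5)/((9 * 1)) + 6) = -30316/45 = -673.69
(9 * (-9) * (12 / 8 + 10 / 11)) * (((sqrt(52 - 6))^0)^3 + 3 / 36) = -18603 / 88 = -211.40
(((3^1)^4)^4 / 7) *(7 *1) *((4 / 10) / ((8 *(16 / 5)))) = 43046721 / 64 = 672605.02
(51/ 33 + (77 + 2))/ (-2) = -443/ 11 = -40.27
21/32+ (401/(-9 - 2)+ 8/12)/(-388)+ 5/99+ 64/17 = 23840903/5224032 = 4.56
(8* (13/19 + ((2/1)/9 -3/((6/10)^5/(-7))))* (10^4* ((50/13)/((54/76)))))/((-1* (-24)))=417020000000/85293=4889264.07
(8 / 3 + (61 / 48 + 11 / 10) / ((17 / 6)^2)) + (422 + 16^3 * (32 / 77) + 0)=2840189237 / 1335180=2127.20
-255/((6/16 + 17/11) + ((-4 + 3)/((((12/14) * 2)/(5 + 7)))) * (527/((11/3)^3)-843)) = -2715240/62057473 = -0.04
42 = 42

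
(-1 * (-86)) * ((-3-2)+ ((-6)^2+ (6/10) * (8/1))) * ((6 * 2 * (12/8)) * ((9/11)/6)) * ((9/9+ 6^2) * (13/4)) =99960939/110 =908735.81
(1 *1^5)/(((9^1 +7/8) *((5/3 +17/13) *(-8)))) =-39/9164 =-0.00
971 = 971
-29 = -29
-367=-367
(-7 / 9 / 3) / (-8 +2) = 0.04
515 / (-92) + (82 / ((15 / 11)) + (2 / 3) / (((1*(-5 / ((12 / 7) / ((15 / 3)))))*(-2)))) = 2635169 / 48300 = 54.56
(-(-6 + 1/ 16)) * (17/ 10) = 323/ 32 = 10.09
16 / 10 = 8 / 5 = 1.60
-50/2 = -25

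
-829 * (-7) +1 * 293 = 6096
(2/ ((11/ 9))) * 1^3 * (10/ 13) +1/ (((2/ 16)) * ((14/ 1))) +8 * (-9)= -70240/ 1001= -70.17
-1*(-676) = 676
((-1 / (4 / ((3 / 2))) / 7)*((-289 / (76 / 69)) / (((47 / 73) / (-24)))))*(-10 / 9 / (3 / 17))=41244635 / 12502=3299.04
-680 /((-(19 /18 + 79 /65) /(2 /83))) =1591200 /220531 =7.22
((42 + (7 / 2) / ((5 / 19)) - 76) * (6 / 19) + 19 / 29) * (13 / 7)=-210652 / 19285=-10.92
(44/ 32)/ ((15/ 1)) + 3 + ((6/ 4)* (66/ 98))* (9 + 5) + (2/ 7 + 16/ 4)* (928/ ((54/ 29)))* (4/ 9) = 3131497/ 3240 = 966.51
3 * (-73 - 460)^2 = 852267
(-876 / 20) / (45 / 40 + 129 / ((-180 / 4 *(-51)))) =-268056 / 7229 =-37.08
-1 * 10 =-10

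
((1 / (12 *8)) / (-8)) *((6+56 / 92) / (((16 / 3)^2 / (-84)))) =1197 / 47104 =0.03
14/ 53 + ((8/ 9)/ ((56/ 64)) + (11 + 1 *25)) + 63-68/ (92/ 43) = 5260396/ 76797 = 68.50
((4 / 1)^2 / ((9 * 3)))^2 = 256 / 729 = 0.35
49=49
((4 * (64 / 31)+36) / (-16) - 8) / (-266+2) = 445 / 10912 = 0.04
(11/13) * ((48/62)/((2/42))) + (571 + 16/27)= 6369187/10881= 585.35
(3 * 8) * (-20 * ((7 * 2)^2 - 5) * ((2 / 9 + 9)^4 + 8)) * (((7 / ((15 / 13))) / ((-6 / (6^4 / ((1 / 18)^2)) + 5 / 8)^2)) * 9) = -929509409562918912 / 10016231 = -92800316762.16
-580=-580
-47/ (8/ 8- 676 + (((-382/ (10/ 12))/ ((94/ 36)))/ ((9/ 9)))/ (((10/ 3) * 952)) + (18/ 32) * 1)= 105148400/ 1508975343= 0.07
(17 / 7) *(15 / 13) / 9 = 85 / 273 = 0.31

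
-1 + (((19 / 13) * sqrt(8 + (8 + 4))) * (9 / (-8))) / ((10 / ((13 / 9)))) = -19 * sqrt(5) / 40 - 1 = -2.06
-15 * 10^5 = -1500000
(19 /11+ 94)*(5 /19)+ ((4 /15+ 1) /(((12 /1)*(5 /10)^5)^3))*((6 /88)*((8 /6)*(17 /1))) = 5274469 /84645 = 62.31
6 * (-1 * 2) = -12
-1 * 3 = -3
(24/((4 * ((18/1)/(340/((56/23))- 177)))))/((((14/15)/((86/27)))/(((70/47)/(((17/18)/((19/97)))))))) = -21364550/1627563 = -13.13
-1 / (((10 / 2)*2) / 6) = -3 / 5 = -0.60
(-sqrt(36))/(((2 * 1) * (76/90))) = -135/38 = -3.55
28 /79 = 0.35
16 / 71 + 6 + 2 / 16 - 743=-418417 / 568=-736.65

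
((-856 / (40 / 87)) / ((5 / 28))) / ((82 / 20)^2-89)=1042608 / 7219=144.43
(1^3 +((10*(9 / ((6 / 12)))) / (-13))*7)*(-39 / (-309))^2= -16211 / 10609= -1.53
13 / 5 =2.60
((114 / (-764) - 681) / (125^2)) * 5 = -260199 / 1193750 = -0.22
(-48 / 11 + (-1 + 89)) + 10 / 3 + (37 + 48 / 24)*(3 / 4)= 15341 / 132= 116.22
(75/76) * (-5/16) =-375/1216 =-0.31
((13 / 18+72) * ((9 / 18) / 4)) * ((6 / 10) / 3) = 1309 / 720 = 1.82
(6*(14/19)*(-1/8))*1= -21/38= -0.55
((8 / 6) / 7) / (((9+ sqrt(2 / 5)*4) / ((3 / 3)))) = 60 / 2611-16*sqrt(10) / 7833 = 0.02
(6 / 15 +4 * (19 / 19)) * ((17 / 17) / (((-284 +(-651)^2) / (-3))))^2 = 0.00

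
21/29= 0.72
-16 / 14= -8 / 7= -1.14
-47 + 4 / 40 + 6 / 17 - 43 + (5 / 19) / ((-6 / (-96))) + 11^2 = 115193 / 3230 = 35.66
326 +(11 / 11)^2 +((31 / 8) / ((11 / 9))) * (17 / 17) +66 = 34863 / 88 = 396.17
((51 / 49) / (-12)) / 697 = -1 / 8036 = -0.00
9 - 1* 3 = 6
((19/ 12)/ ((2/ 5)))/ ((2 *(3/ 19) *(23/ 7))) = 3.81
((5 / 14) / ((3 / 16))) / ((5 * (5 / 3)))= 8 / 35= 0.23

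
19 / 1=19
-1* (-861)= 861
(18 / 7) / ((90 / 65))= 1.86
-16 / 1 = -16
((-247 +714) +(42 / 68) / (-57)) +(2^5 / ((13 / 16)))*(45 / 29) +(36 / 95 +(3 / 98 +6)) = 15946598216 / 29833895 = 534.51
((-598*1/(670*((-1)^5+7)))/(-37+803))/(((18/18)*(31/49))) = -14651/47729460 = -0.00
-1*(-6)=6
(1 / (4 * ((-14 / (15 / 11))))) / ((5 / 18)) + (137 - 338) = -61935 / 308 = -201.09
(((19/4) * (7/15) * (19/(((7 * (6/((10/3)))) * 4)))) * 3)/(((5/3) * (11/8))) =361/330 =1.09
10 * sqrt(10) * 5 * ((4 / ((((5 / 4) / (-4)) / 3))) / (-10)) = 192 * sqrt(10) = 607.16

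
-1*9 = -9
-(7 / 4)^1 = -7 / 4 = -1.75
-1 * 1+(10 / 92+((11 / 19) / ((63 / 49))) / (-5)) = -38597 / 39330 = -0.98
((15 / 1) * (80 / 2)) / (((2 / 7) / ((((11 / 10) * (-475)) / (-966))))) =26125 / 23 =1135.87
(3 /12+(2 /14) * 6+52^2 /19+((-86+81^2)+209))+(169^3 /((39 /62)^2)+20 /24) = 58440167179 /4788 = 12205548.70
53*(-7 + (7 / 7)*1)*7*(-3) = 6678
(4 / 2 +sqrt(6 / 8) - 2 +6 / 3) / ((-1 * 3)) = -2 / 3 - sqrt(3) / 6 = -0.96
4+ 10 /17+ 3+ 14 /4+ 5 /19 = 7333 /646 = 11.35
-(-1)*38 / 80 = 19 / 40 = 0.48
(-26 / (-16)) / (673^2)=13 / 3623432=0.00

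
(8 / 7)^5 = 32768 / 16807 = 1.95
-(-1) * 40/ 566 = 20/ 283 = 0.07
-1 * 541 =-541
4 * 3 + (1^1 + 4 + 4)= 21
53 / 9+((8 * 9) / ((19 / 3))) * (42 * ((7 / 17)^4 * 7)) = 1456363583 / 14282091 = 101.97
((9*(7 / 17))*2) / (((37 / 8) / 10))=10080 / 629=16.03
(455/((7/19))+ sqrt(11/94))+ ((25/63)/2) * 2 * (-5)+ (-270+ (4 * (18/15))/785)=sqrt(1034)/94+ 238131262/247275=963.36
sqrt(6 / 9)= sqrt(6) / 3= 0.82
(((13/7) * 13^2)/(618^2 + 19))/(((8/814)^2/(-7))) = -363930853/6111088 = -59.55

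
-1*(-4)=4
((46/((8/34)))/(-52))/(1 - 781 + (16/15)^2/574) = 25248825/5238310688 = 0.00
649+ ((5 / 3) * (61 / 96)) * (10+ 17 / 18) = 3424501 / 5184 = 660.59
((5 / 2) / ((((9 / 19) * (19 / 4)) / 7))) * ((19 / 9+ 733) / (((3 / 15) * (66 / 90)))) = 11578000 / 297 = 38983.16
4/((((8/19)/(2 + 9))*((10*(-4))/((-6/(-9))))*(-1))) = 209/120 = 1.74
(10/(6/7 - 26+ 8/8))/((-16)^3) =35/346112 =0.00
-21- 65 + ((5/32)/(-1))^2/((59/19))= -5195301/60416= -85.99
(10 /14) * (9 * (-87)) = -3915 /7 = -559.29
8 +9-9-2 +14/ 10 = 37/ 5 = 7.40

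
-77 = -77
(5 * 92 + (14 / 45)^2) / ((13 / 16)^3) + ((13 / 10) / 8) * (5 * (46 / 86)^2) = 112929849381769 / 131616997200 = 858.02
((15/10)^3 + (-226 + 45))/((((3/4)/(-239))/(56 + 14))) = 11886665/3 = 3962221.67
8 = 8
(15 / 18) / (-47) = -5 / 282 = -0.02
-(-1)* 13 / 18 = 13 / 18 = 0.72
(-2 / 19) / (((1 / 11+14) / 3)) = -0.02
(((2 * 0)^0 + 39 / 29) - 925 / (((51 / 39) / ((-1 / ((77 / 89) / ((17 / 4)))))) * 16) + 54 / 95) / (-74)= -2988022003 / 1004671360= -2.97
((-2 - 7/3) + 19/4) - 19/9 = -61/36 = -1.69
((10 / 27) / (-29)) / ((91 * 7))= -10 / 498771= -0.00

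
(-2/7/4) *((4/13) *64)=-1.41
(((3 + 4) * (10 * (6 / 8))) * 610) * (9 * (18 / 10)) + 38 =518843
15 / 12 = 5 / 4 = 1.25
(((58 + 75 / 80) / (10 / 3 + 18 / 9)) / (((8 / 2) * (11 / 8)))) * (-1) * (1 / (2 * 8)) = -2829 / 22528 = -0.13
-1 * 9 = -9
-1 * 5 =-5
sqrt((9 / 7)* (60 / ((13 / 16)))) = 24* sqrt(1365) / 91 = 9.74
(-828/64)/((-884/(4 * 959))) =198513/3536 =56.14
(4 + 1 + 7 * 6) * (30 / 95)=282 / 19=14.84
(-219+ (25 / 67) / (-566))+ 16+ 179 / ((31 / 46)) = 73605827 / 1175582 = 62.61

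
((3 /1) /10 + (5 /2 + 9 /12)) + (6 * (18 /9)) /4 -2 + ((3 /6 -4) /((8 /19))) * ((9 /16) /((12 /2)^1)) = 9653 /2560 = 3.77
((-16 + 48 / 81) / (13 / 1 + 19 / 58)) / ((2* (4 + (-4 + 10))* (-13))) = 464 / 104355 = 0.00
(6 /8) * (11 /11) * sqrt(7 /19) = 3 * sqrt(133) /76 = 0.46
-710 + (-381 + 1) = -1090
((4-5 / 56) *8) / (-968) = -219 / 6776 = -0.03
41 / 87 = 0.47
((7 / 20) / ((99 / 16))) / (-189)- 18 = -240574 / 13365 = -18.00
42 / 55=0.76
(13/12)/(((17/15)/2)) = 65/34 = 1.91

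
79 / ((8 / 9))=711 / 8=88.88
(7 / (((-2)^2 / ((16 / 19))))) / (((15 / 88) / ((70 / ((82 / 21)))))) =120736 / 779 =154.99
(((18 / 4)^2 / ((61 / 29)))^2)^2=30446127875601 / 3544535296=8589.60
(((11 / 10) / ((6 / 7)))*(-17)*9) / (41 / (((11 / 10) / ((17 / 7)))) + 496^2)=-100793 / 126334680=-0.00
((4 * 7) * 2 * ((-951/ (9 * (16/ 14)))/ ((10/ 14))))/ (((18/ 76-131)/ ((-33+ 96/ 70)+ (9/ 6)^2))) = -404619117/ 248450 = -1628.57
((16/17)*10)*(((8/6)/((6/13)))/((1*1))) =27.19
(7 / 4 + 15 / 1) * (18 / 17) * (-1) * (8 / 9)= -268 / 17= -15.76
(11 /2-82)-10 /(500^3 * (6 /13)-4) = -14343749038 /187499987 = -76.50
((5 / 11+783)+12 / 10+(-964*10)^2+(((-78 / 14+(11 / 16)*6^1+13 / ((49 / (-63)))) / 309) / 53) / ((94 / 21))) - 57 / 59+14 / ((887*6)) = 3294186938346989503367 / 35447899895760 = 92930383.69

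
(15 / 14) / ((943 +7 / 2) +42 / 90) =225 / 198863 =0.00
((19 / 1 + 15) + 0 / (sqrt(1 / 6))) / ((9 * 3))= 34 / 27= 1.26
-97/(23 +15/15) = -97/24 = -4.04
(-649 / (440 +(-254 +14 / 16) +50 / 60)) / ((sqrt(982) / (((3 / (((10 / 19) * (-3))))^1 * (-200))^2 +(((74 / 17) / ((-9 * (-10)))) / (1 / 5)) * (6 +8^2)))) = -11472134168 * sqrt(982) / 22561941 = -15933.95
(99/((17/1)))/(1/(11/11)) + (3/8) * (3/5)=4113/680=6.05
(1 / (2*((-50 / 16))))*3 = -12 / 25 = -0.48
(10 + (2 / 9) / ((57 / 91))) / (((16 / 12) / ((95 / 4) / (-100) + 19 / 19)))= 5063 / 855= 5.92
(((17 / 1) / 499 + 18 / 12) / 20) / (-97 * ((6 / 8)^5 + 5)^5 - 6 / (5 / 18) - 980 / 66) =-7110480124176236544 / 35435341414665373230731549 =-0.00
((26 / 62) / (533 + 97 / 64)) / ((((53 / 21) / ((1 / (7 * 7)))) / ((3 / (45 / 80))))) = 13312 / 393437709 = 0.00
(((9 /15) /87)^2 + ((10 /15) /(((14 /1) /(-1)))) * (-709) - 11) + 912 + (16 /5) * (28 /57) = 936.33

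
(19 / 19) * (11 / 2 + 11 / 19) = 231 / 38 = 6.08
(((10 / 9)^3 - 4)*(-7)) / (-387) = -13412 / 282123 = -0.05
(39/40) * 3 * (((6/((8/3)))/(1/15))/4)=3159/128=24.68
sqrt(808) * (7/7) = 28.43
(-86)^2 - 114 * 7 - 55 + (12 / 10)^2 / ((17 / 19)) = 2781459 / 425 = 6544.61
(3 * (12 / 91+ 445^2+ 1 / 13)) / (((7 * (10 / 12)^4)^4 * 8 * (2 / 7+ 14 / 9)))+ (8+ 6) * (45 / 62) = 1373218796041098559299 / 4281690521240234375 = 320.72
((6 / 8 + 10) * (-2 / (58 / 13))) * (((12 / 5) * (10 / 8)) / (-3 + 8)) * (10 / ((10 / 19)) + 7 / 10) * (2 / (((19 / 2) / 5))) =-330369 / 5510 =-59.96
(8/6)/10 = 2/15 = 0.13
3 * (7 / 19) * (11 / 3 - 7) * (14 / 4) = -245 / 19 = -12.89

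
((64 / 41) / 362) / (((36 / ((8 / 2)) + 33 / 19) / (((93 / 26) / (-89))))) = -2356 / 145963649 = -0.00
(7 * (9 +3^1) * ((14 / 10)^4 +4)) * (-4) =-2634.78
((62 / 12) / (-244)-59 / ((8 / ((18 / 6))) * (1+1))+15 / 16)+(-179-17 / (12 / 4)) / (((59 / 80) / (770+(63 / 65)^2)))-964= -2360105240943 / 12164620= -194013.89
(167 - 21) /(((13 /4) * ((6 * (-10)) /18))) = -13.48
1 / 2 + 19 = 39 / 2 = 19.50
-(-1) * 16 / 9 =1.78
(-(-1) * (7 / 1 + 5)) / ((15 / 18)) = 72 / 5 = 14.40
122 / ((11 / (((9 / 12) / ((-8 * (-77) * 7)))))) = 183 / 94864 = 0.00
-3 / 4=-0.75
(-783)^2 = 613089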